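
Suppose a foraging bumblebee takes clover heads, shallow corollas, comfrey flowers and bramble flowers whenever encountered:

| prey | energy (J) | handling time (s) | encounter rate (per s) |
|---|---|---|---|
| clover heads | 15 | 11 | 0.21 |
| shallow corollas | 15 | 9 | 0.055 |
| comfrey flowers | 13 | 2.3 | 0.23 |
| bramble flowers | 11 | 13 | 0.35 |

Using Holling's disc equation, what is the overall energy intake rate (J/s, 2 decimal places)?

1.22 J/s

R = Σλ_iE_i / (1 + Σλ_ih_i)
Numerator: 0.21×15 + 0.055×15 + 0.23×13 + 0.35×11 = 10.81
Denominator: 1 + 0.21×11 + 0.055×9 + 0.23×2.3 + 0.35×13 = 8.884
R = 10.81/8.884 = 1.217 J/s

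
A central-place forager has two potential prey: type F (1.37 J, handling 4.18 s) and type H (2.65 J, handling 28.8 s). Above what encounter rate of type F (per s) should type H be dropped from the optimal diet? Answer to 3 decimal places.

At the threshold, the rate on type F alone equals the profitability of type H: λ·1.37/(1 + λ·4.18) = 2.65/28.8 = 0.09201.
Rearranging, λ(1.37 − 0.09201×4.18) = 0.09201, so λ = 0.09201/0.9854 = 0.09338 per s.

0.093 per s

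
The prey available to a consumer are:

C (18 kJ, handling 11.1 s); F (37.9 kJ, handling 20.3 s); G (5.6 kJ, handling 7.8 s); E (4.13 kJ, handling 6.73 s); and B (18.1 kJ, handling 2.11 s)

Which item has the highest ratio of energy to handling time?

In descending order of E/h:
B: 18.1/2.11 = 8.58 kJ/s
F: 37.9/20.3 = 1.87 kJ/s
C: 18/11.1 = 1.62 kJ/s
G: 5.6/7.8 = 0.718 kJ/s
E: 4.13/6.73 = 0.614 kJ/s

B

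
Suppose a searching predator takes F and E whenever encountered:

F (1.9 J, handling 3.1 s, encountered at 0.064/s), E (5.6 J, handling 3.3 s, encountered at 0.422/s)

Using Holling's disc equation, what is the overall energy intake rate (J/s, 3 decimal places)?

0.959 J/s

R = Σλ_iE_i / (1 + Σλ_ih_i)
Numerator: 0.064×1.9 + 0.422×5.6 = 2.485
Denominator: 1 + 0.064×3.1 + 0.422×3.3 = 2.591
R = 2.485/2.591 = 0.959 J/s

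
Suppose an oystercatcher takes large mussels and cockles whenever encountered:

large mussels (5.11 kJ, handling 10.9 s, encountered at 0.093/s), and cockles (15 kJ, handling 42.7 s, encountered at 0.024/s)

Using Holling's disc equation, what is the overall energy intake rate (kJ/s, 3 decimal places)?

Energy encountered per unit search time: 0.093×5.11 + 0.024×15 = 0.8352 kJ/s.
Handling time per unit search time: 0.093×10.9 + 0.024×42.7 = 2.038.
Rate = 0.8352/(1 + 2.038) = 0.2749 kJ/s.

0.275 kJ/s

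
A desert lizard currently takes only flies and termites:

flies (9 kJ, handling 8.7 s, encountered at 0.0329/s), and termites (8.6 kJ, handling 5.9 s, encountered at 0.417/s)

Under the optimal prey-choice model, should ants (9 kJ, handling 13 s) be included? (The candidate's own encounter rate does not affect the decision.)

Intake rate on the current diet: R = (0.0329×9 + 0.417×8.6) / (1 + 0.0329×8.7 + 0.417×5.9) = 3.882/3.747 = 1.036 kJ/s.
Profitability of ants: 9/13 = 0.6923 kJ/s.
0.6923 < 1.036, so adding ants would lower the average — exclude it.

No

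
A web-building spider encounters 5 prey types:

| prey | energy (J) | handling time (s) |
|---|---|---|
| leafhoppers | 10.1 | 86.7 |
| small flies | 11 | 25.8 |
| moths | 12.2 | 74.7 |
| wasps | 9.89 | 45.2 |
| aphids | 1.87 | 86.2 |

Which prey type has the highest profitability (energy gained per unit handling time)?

small flies

In descending order of E/h:
small flies: 11/25.8 = 0.426 J/s
wasps: 9.89/45.2 = 0.219 J/s
moths: 12.2/74.7 = 0.163 J/s
leafhoppers: 10.1/86.7 = 0.116 J/s
aphids: 1.87/86.2 = 0.0217 J/s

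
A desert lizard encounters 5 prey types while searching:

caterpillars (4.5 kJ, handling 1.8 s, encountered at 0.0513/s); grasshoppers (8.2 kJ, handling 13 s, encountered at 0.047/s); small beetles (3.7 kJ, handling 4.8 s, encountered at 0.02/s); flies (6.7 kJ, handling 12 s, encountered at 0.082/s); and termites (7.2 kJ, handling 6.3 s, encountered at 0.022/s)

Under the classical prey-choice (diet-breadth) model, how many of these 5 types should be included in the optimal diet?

5

Profitabilities (E/h, kJ/s): caterpillars 2.5, termites 1.14, small beetles 0.771, grasshoppers 0.631, flies 0.558. Add prey in this order while the next type's profitability exceeds the intake rate on those already taken.
Rate on top 1: 0.2113. termites: 1.14 > 0.2113 → include.
Rate on top 2: 0.3162. small beetles: 0.771 > 0.3162 → include.
Rate on top 3: 0.3491. grasshoppers: 0.631 > 0.3491 → include.
Rate on top 4: 0.4379. flies: 0.558 > 0.4379 → include.
Optimal diet: caterpillars, termites, small beetles, grasshoppers, flies — 5 of 5 types.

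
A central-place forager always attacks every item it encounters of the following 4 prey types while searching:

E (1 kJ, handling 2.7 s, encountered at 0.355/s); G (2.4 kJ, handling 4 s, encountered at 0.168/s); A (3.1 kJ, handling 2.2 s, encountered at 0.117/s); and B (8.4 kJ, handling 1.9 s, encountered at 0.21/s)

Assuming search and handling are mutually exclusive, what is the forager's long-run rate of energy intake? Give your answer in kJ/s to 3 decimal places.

Energy encountered per unit search time: 0.355×1 + 0.168×2.4 + 0.117×3.1 + 0.21×8.4 = 2.885 kJ/s.
Handling time per unit search time: 0.355×2.7 + 0.168×4 + 0.117×2.2 + 0.21×1.9 = 2.287.
Rate = 2.885/(1 + 2.287) = 0.8777 kJ/s.

0.878 kJ/s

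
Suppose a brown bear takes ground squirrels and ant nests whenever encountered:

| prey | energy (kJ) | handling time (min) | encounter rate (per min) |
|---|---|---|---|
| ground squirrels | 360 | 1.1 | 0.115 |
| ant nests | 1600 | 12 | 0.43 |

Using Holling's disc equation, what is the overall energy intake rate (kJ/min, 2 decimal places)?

Energy encountered per unit search time: 0.115×360 + 0.43×1600 = 729.4 kJ/min.
Handling time per unit search time: 0.115×1.1 + 0.43×12 = 5.287.
Rate = 729.4/(1 + 5.287) = 116 kJ/min.

116.03 kJ/min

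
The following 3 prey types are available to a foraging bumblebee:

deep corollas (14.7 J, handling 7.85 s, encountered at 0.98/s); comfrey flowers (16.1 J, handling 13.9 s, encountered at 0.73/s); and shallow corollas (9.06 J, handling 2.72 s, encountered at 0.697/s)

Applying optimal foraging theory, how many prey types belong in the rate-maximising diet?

1

Profitabilities (E/h, J/s): shallow corollas 3.33, deep corollas 1.87, comfrey flowers 1.16. Add prey in this order while the next type's profitability exceeds the intake rate on those already taken.
Rate on top 1: 2.181. deep corollas: 1.87 < 2.181 → exclude; stop.
Optimal diet: shallow corollas — 1 of 3 types.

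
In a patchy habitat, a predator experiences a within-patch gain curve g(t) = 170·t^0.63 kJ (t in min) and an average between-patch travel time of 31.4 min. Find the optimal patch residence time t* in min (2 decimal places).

53.46 min

Optimal t* satisfies g'(t*) = g(t*)/(T + t*).
g'(t) = 0.63·170·t^-0.37. Setting 0.63·170·t^-0.37 = 170·t^0.63/(31.4+t) gives 0.63(31.4+t) = t, so 0.37·t = 0.63×31.4.
t* = 0.63×31.4/0.37 = 53.46 min.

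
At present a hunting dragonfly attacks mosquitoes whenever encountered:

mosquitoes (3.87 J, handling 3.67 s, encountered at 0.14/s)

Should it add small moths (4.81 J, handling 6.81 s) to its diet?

On mosquitoes alone, R = ΣλE/(1+Σλh) = 0.5418/1.514 = 0.3579 J/s.
Profitability of small moths: 4.81/6.81 = 0.7063 J/s.
Since 0.7063 > R, including small moths increases the long-run rate.

Yes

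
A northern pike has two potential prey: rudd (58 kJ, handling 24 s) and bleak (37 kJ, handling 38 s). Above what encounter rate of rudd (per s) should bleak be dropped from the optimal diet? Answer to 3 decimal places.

0.028 per s

Drop bleak once their profitability E₂/h₂ falls below the rate achievable on rudd alone: E₂/h₂ = λE₁/(1 + λh₁).
Solve for λ: λE₁h₂ = E₂(1 + λh₁) → λ(E₁h₂ − E₂h₁) = E₂ → λ = E₂/(E₁h₂ − E₂h₁).
λ = 37/(58×38 − 37×24) = 37/1316 = 0.02812 per s.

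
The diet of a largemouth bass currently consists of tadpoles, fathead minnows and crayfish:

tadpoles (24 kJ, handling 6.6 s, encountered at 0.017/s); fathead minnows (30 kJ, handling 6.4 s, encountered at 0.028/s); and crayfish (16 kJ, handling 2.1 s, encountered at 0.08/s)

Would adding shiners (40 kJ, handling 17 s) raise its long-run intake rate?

Yes

Current rate: (0.017×24 + 0.028×30 + 0.08×16)/(1 + 0.017×6.6 + 0.028×6.4 + 0.08×2.1) = 1.732 kJ/s.
shiners: E/h = 40/17 = 2.353 kJ/s.
Since 2.353 > R, including shiners increases the long-run rate.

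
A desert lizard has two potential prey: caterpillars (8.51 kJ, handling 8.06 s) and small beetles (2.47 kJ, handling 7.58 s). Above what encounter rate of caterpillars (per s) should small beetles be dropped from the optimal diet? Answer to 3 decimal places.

The zero-one rule: include small beetles iff E₂/h₂ > λE₁/(1+λh₁). Equality gives the switch point.
λE₁h₂ = E₂ + λE₂h₁ ⇒ λ = E₂/(E₁h₂ − E₂h₁) = 2.47/(64.51 − 19.91) = 0.05538 per s.

0.055 per s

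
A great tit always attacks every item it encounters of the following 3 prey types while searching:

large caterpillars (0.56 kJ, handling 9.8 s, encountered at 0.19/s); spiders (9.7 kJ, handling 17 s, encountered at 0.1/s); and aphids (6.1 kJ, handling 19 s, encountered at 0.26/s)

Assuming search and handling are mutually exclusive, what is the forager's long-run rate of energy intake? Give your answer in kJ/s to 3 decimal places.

0.280 kJ/s

R = (0.19×0.56 + 0.1×9.7 + 0.26×6.1) / (1 + 0.19×9.8 + 0.1×17 + 0.26×19) = 2.662/9.502 = 0.2802 kJ/s.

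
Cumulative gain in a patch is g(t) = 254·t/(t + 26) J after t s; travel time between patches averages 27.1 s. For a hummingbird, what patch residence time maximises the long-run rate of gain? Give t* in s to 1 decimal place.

26.5 s

Maximise g(t)/(T+t): set derivative to zero → g'(t)(T+t) = g(t).
g'(t) = 254·26/(t + 26)². Setting 254·26/(t+26)² = 254t/[(t+26)(27.1+t)] gives 26(27.1+t) = t(t+26), so t² = 26×27.1 = 704.6.
t* = √704.6 = 26.54 s.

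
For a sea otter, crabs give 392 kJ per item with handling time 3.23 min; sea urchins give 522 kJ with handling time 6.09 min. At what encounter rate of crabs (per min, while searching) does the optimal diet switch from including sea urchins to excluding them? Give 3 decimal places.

At the threshold, the rate on crabs alone equals the profitability of sea urchins: λ·392/(1 + λ·3.23) = 522/6.09 = 85.71.
Rearranging, λ(392 − 85.71×3.23) = 85.71, so λ = 85.71/115.1 = 0.7444 per min.

0.744 per min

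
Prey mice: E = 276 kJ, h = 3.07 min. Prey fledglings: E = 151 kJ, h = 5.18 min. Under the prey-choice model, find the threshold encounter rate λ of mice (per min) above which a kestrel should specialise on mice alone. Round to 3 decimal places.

At the threshold, the rate on mice alone equals the profitability of fledglings: λ·276/(1 + λ·3.07) = 151/5.18 = 29.15.
Rearranging, λ(276 − 29.15×3.07) = 29.15, so λ = 29.15/186.5 = 0.1563 per min.

0.156 per min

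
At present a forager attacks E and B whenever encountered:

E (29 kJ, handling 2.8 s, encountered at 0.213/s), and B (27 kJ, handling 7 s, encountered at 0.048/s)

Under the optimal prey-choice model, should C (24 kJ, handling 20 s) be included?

No

Intake rate on the current diet: R = (0.213×29 + 0.048×27) / (1 + 0.213×2.8 + 0.048×7) = 7.473/1.932 = 3.867 kJ/s.
C: E/h = 24/20 = 1.2 kJ/s.
Since 1.2 < R, time spent handling C is better spent searching.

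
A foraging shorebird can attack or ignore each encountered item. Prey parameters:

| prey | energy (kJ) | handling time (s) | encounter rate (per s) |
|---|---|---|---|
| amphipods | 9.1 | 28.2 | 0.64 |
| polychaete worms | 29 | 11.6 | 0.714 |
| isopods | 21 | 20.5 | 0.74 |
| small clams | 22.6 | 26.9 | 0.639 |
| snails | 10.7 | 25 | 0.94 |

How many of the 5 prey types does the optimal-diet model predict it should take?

Rank by E/h (kJ/s): polychaete worms 2.5, isopods 1.02, small clams 0.84, snails 0.428, amphipods 0.323. Include each in turn until the next type's E/h falls below the running intake rate.
Rate on top 1: 2.231. isopods: 1.02 < 2.231 → exclude; stop.
Optimal diet: polychaete worms — 1 of 5 types.

1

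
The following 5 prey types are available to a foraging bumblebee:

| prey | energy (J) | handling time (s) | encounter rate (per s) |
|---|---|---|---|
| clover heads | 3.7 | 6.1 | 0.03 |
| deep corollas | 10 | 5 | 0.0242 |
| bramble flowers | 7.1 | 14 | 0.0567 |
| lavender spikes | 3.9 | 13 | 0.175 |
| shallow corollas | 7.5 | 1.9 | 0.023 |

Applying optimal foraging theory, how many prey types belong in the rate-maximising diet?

4

Profitabilities (E/h, J/s): shallow corollas 3.95, deep corollas 2, clover heads 0.607, bramble flowers 0.507, lavender spikes 0.3. Add prey in this order while the next type's profitability exceeds the intake rate on those already taken.
Rate on top 1: 0.1653. deep corollas: 2 > 0.1653 → include.
Rate on top 2: 0.3559. clover heads: 0.607 > 0.3559 → include.
Rate on top 3: 0.3899. bramble flowers: 0.507 > 0.3899 → include.
Rate on top 4: 0.4334. lavender spikes: 0.3 < 0.4334 → exclude; stop.
Optimal diet: shallow corollas, deep corollas, clover heads, bramble flowers — 4 of 5 types.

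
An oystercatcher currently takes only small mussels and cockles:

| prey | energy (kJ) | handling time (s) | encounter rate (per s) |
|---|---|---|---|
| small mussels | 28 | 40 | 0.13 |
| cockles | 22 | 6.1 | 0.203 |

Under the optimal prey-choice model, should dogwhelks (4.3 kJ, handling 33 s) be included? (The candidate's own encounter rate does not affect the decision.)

Current rate: (0.13×28 + 0.203×22)/(1 + 0.13×40 + 0.203×6.1) = 1.09 kJ/s.
Profitability of dogwhelks: 4.3/33 = 0.1303 kJ/s.
0.1303 < 1.09, so adding dogwhelks would lower the average — exclude it.

No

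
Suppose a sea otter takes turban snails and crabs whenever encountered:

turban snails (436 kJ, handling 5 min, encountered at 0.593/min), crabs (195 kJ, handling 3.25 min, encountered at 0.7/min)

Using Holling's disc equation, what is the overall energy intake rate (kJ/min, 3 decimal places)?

63.309 kJ/min

Energy encountered per unit search time: 0.593×436 + 0.7×195 = 395 kJ/min.
Handling time per unit search time: 0.593×5 + 0.7×3.25 = 5.24.
Rate = 395/(1 + 5.24) = 63.31 kJ/min.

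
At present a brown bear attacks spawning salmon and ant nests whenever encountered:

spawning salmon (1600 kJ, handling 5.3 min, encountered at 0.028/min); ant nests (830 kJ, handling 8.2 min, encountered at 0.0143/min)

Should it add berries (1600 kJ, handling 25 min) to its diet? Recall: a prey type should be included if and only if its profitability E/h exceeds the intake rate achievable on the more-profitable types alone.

Current rate: (0.028×1600 + 0.0143×830)/(1 + 0.028×5.3 + 0.0143×8.2) = 44.77 kJ/min.
berries: E/h = 1600/25 = 64 kJ/min.
Since 64 > R, including berries increases the long-run rate.

Yes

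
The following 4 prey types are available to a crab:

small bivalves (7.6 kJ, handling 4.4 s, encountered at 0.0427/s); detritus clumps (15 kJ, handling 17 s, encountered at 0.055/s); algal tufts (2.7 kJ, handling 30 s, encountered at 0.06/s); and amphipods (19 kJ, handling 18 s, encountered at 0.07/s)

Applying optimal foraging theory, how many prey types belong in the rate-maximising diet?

Rank by E/h (kJ/s): small bivalves 1.73, amphipods 1.06, detritus clumps 0.882, algal tufts 0.09. Include each in turn until the next type's E/h falls below the running intake rate.
Rate on top 1: 0.2732. amphipods: 1.06 > 0.2732 → include.
Rate on top 2: 0.6759. detritus clumps: 0.882 > 0.6759 → include.
Rate on top 3: 0.733. algal tufts: 0.09 < 0.733 → exclude; stop.
Optimal diet: small bivalves, amphipods, detritus clumps — 3 of 4 types.

3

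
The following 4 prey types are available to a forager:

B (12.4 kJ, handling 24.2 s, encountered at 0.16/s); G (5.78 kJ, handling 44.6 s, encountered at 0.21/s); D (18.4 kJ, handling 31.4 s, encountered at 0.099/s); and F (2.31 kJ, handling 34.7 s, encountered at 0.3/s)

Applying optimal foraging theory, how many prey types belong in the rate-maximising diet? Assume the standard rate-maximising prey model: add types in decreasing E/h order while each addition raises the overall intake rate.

E/h in descending order: D 0.586, B 0.512, G 0.13, F 0.0666 kJ/s. The optimal diet is the largest prefix of this list for which every included type satisfies E_i/h_i > R on the types above it.
Rate on top 1: 0.4434. B: 0.512 > 0.4434 → include.
Rate on top 2: 0.4769. G: 0.13 < 0.4769 → exclude; stop.
Optimal diet: D, B — 2 of 4 types.

2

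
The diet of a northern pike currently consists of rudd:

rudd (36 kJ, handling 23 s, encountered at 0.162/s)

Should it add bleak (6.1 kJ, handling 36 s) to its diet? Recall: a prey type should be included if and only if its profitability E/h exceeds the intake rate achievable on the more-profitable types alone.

No

Current rate: (0.162×36)/(1 + 0.162×23) = 1.234 kJ/s.
bleak: E/h = 6.1/36 = 0.1694 kJ/s.
0.1694 < 1.234, so adding bleak would lower the average — exclude it.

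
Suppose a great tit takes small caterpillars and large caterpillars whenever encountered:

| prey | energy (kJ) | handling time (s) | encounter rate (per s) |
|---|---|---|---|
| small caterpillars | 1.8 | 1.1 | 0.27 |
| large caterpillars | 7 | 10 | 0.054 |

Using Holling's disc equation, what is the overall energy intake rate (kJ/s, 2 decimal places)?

Energy encountered per unit search time: 0.27×1.8 + 0.054×7 = 0.864 kJ/s.
Handling time per unit search time: 0.27×1.1 + 0.054×10 = 0.837.
Rate = 0.864/(1 + 0.837) = 0.4703 kJ/s.

0.47 kJ/s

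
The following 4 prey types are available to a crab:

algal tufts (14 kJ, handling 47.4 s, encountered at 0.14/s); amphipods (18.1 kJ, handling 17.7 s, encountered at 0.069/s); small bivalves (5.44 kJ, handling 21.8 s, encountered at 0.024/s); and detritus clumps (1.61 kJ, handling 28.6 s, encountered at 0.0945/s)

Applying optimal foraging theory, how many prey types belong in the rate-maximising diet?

1

Rank by E/h (kJ/s): amphipods 1.02, algal tufts 0.295, small bivalves 0.25, detritus clumps 0.0563. Include each in turn until the next type's E/h falls below the running intake rate.
Rate on top 1: 0.5622. algal tufts: 0.295 < 0.5622 → exclude; stop.
Optimal diet: amphipods — 1 of 4 types.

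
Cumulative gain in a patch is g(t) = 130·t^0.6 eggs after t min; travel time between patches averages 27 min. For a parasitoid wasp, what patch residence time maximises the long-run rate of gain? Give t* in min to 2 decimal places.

Optimal t* satisfies g'(t*) = g(t*)/(T + t*).
g'(t) = 0.6·130·t^-0.4. Setting 0.6·130·t^-0.4 = 130·t^0.6/(27+t) gives 0.6(27+t) = t, so 0.40·t = 0.6×27.
t* = 0.6×27/0.40 = 40.5 min.

40.50 min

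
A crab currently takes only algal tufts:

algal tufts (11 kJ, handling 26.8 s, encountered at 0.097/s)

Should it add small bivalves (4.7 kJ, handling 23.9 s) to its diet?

No

On algal tufts alone, R = ΣλE/(1+Σλh) = 1.067/3.6 = 0.2964 kJ/s.
Profitability of small bivalves: 4.7/23.9 = 0.1967 kJ/s.
0.1967 < 0.2964, so adding small bivalves would lower the average — exclude it.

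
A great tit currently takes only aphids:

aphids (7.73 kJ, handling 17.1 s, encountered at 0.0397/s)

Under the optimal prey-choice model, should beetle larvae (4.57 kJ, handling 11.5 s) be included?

Intake rate on the current diet: R = (0.0397×7.73) / (1 + 0.0397×17.1) = 0.3069/1.679 = 0.1828 kJ/s.
beetle larvae: E/h = 4.57/11.5 = 0.3974 kJ/s.
0.3974 > 0.1828, so adding beetle larvae raises the average — include it.

Yes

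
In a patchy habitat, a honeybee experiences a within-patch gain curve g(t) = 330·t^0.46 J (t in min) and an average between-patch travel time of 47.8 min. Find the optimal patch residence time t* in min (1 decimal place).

Optimal t* satisfies g'(t*) = g(t*)/(T + t*).
g'(t) = 0.46·330·t^-0.54. Setting 0.46·330·t^-0.54 = 330·t^0.46/(47.8+t) gives 0.46(47.8+t) = t, so 0.54·t = 0.46×47.8.
t* = 0.46×47.8/0.54 = 40.72 min.

40.7 min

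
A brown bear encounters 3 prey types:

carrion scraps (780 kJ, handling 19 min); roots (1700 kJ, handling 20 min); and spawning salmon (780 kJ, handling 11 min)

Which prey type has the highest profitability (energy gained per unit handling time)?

roots

In descending order of E/h:
roots: 1700/20 = 85 kJ/min
spawning salmon: 780/11 = 70.9 kJ/min
carrion scraps: 780/19 = 41.1 kJ/min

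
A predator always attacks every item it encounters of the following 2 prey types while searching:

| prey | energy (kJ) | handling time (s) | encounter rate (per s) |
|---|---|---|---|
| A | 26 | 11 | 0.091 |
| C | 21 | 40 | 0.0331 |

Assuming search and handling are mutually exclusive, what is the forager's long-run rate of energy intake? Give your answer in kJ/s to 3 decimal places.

R = (0.091×26 + 0.0331×21) / (1 + 0.091×11 + 0.0331×40) = 3.061/3.325 = 0.9206 kJ/s.

0.921 kJ/s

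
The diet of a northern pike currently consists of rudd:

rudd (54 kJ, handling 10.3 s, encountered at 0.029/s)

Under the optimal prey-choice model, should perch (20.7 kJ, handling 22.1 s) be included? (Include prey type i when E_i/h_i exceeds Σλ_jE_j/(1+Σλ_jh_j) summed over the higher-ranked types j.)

On rudd alone, R = ΣλE/(1+Σλh) = 1.566/1.299 = 1.206 kJ/s.
Profitability of perch: 20.7/22.1 = 0.9367 kJ/s.
0.9367 < 1.206, so adding perch would lower the average — exclude it.

No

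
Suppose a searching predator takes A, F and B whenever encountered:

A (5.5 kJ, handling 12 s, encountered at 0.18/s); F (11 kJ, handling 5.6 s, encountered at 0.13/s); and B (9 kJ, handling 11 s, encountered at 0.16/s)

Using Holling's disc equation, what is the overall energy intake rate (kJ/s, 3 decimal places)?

R = (0.18×5.5 + 0.13×11 + 0.16×9) / (1 + 0.18×12 + 0.13×5.6 + 0.16×11) = 3.86/5.648 = 0.6834 kJ/s.

0.683 kJ/s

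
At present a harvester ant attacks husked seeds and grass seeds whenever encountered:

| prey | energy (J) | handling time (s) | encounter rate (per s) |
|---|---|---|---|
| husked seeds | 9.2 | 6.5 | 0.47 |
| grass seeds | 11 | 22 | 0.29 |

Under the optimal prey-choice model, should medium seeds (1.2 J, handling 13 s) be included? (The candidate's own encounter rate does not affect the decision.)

No

Current rate: (0.47×9.2 + 0.29×11)/(1 + 0.47×6.5 + 0.29×22) = 0.7201 J/s.
medium seeds: E/h = 1.2/13 = 0.09231 J/s.
0.09231 < 0.7201, so adding medium seeds would lower the average — exclude it.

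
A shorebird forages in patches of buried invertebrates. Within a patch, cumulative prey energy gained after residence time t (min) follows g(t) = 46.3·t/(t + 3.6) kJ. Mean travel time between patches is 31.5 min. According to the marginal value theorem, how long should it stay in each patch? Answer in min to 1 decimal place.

10.6 min

Maximise g(t)/(T+t): set derivative to zero → g'(t)(T+t) = g(t).
g'(t) = 46.3·3.6/(t + 3.6)². Setting 46.3·3.6/(t+3.6)² = 46.3t/[(t+3.6)(31.5+t)] gives 3.6(31.5+t) = t(t+3.6), so t² = 3.6×31.5 = 113.4.
t* = √113.4 = 10.65 min.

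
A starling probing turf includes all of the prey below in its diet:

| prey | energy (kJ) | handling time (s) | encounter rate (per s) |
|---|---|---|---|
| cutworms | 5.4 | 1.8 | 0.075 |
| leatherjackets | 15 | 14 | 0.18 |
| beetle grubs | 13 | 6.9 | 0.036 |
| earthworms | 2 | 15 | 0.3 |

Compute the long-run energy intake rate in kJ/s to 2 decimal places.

R = Σλ_iE_i / (1 + Σλ_ih_i)
Numerator: 0.075×5.4 + 0.18×15 + 0.036×13 + 0.3×2 = 4.173
Denominator: 1 + 0.075×1.8 + 0.18×14 + 0.036×6.9 + 0.3×15 = 8.403
R = 4.173/8.403 = 0.4966 kJ/s

0.50 kJ/s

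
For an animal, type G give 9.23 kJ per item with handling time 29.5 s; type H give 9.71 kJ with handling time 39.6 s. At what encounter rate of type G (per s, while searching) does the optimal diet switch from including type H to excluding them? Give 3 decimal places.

0.123 per s

At the threshold, the rate on type G alone equals the profitability of type H: λ·9.23/(1 + λ·29.5) = 9.71/39.6 = 0.2452.
Rearranging, λ(9.23 − 0.2452×29.5) = 0.2452, so λ = 0.2452/1.997 = 0.1228 per s.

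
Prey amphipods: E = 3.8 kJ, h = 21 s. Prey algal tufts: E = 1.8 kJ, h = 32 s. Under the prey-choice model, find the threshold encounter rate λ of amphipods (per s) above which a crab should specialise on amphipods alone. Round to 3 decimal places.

0.021 per s

At the threshold, the rate on amphipods alone equals the profitability of algal tufts: λ·3.8/(1 + λ·21) = 1.8/32 = 0.05625.
Rearranging, λ(3.8 − 0.05625×21) = 0.05625, so λ = 0.05625/2.619 = 0.02148 per s.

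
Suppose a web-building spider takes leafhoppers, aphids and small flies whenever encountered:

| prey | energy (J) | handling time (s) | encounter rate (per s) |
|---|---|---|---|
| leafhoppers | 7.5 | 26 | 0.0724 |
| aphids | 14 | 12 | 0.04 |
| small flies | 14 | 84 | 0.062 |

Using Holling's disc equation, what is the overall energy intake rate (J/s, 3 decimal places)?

0.230 J/s

R = Σλ_iE_i / (1 + Σλ_ih_i)
Numerator: 0.0724×7.5 + 0.04×14 + 0.062×14 = 1.971
Denominator: 1 + 0.0724×26 + 0.04×12 + 0.062×84 = 8.57
R = 1.971/8.57 = 0.23 J/s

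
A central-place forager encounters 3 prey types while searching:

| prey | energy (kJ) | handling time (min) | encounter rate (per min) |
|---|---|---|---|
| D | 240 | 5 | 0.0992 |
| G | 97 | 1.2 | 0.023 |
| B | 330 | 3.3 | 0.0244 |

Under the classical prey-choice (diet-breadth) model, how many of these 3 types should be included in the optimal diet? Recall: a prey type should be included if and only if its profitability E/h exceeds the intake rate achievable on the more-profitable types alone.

Profitabilities (E/h, kJ/min): B 100, G 80.8, D 48. Add prey in this order while the next type's profitability exceeds the intake rate on those already taken.
Rate on top 1: 7.452. G: 80.8 > 7.452 → include.
Rate on top 2: 9.28. D: 48 > 9.28 → include.
Optimal diet: B, G, D — 3 of 3 types.

3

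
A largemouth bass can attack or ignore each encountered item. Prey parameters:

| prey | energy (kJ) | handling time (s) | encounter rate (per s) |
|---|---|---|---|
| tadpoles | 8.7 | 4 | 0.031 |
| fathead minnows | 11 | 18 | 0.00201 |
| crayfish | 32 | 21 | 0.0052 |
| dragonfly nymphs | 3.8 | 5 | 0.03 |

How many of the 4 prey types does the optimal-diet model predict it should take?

Profitabilities (E/h, kJ/s): tadpoles 2.17, crayfish 1.52, dragonfly nymphs 0.76, fathead minnows 0.611. Add prey in this order while the next type's profitability exceeds the intake rate on those already taken.
Rate on top 1: 0.2399. crayfish: 1.52 > 0.2399 → include.
Rate on top 2: 0.3536. dragonfly nymphs: 0.76 > 0.3536 → include.
Rate on top 3: 0.3977. fathead minnows: 0.611 > 0.3977 → include.
Optimal diet: tadpoles, crayfish, dragonfly nymphs, fathead minnows — 4 of 4 types.

4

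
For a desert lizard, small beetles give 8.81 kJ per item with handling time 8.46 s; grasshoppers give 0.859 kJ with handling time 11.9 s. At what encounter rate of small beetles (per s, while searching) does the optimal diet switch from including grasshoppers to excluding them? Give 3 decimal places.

0.009 per s

Drop grasshoppers once their profitability E₂/h₂ falls below the rate achievable on small beetles alone: E₂/h₂ = λE₁/(1 + λh₁).
Solve for λ: λE₁h₂ = E₂(1 + λh₁) → λ(E₁h₂ − E₂h₁) = E₂ → λ = E₂/(E₁h₂ − E₂h₁).
λ = 0.859/(8.81×11.9 − 0.859×8.46) = 0.859/97.57 = 0.008804 per s.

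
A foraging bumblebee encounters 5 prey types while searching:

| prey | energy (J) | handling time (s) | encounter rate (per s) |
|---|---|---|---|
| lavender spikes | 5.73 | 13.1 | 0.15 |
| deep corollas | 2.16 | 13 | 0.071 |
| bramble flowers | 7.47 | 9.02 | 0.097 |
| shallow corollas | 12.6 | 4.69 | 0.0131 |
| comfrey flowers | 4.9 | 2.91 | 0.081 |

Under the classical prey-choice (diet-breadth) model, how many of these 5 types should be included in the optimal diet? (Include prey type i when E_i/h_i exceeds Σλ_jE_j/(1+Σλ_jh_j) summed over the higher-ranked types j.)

Rank by E/h (J/s): shallow corollas 2.69, comfrey flowers 1.68, bramble flowers 0.828, lavender spikes 0.437, deep corollas 0.166. Include each in turn until the next type's E/h falls below the running intake rate.
Rate on top 1: 0.1555. comfrey flowers: 1.68 > 0.1555 → include.
Rate on top 2: 0.4332. bramble flowers: 0.828 > 0.4332 → include.
Rate on top 3: 0.5923. lavender spikes: 0.437 < 0.5923 → exclude; stop.
Optimal diet: shallow corollas, comfrey flowers, bramble flowers — 3 of 5 types.

3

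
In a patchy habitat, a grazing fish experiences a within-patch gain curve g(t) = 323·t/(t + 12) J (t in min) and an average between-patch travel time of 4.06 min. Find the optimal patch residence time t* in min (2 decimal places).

6.98 min

Optimal t* satisfies g'(t*) = g(t*)/(T + t*).
g'(t) = 323·12/(t + 12)². Setting 323·12/(t+12)² = 323t/[(t+12)(4.06+t)] gives 12(4.06+t) = t(t+12), so t² = 12×4.06 = 48.72.
t* = √48.72 = 6.98 min.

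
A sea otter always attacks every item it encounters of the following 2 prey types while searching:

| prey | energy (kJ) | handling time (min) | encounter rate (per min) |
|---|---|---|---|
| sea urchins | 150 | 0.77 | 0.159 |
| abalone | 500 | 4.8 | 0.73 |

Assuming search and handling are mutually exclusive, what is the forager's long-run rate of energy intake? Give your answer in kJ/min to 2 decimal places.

84.05 kJ/min

Energy encountered per unit search time: 0.159×150 + 0.73×500 = 388.9 kJ/min.
Handling time per unit search time: 0.159×0.77 + 0.73×4.8 = 3.626.
Rate = 388.9/(1 + 3.626) = 84.05 kJ/min.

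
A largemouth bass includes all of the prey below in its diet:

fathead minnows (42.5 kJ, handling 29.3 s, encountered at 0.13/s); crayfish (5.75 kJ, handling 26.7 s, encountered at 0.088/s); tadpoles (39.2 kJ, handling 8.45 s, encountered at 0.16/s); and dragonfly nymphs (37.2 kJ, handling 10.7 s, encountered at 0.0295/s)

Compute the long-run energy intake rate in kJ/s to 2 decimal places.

1.52 kJ/s

Energy encountered per unit search time: 0.13×42.5 + 0.088×5.75 + 0.16×39.2 + 0.0295×37.2 = 13.4 kJ/s.
Handling time per unit search time: 0.13×29.3 + 0.088×26.7 + 0.16×8.45 + 0.0295×10.7 = 7.826.
Rate = 13.4/(1 + 7.826) = 1.518 kJ/s.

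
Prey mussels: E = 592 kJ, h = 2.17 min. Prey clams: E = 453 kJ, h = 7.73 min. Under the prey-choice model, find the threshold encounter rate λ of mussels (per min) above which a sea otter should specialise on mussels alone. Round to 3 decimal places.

The zero-one rule: include clams iff E₂/h₂ > λE₁/(1+λh₁). Equality gives the switch point.
λE₁h₂ = E₂ + λE₂h₁ ⇒ λ = E₂/(E₁h₂ − E₂h₁) = 453/(4576 − 983) = 0.1261 per min.

0.126 per min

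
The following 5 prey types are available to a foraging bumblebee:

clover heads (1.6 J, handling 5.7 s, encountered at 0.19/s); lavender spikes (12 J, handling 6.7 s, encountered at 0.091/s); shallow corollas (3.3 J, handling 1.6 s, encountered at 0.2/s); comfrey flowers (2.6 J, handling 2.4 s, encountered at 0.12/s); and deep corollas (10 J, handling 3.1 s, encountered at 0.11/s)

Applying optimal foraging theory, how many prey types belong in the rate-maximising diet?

E/h in descending order: deep corollas 3.23, shallow corollas 2.06, lavender spikes 1.79, comfrey flowers 1.08, clover heads 0.281 J/s. The optimal diet is the largest prefix of this list for which every included type satisfies E_i/h_i > R on the types above it.
Rate on top 1: 0.8203. shallow corollas: 2.06 > 0.8203 → include.
Rate on top 2: 1.06. lavender spikes: 1.79 > 1.06 → include.
Rate on top 3: 1.256. comfrey flowers: 1.08 < 1.256 → exclude; stop.
Optimal diet: deep corollas, shallow corollas, lavender spikes — 3 of 5 types.

3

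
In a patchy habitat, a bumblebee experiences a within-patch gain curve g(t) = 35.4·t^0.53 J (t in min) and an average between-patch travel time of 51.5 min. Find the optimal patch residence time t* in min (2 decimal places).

By the marginal value theorem, leave when the instantaneous gain rate g'(t) equals the habitat-wide average g(t)/(T + t).
g'(t) = 0.53·35.4·t^-0.47. Setting 0.53·35.4·t^-0.47 = 35.4·t^0.53/(51.5+t) gives 0.53(51.5+t) = t, so 0.47·t = 0.53×51.5.
t* = 0.53×51.5/0.47 = 58.07 min.

58.07 min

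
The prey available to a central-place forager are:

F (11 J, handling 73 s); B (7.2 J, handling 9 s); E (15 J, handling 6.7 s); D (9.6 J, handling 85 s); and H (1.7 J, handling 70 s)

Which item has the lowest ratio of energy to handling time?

In descending order of E/h:
E: 15/6.7 = 2.24 J/s
B: 7.2/9 = 0.8 J/s
F: 11/73 = 0.151 J/s
D: 9.6/85 = 0.113 J/s
H: 1.7/70 = 0.0243 J/s

H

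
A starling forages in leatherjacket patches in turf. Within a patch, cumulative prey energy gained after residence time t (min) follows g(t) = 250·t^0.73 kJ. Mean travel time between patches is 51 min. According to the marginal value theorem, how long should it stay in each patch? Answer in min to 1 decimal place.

137.9 min

By the marginal value theorem, leave when the instantaneous gain rate g'(t) equals the habitat-wide average g(t)/(T + t).
g'(t) = 0.73·250·t^-0.27. Setting 0.73·250·t^-0.27 = 250·t^0.73/(51+t) gives 0.73(51+t) = t, so 0.27·t = 0.73×51.
t* = 0.73×51/0.27 = 137.9 min.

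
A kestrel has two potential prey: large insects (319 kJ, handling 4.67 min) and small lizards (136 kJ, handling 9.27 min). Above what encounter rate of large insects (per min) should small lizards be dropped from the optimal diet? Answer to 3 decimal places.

0.059 per min

The zero-one rule: include small lizards iff E₂/h₂ > λE₁/(1+λh₁). Equality gives the switch point.
λE₁h₂ = E₂ + λE₂h₁ ⇒ λ = E₂/(E₁h₂ − E₂h₁) = 136/(2957 − 635.1) = 0.05857 per min.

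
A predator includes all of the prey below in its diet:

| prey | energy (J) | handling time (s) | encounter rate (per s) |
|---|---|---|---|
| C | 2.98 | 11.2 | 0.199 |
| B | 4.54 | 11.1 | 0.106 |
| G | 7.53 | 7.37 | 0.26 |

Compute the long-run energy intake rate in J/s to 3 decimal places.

0.480 J/s

R = Σλ_iE_i / (1 + Σλ_ih_i)
Numerator: 0.199×2.98 + 0.106×4.54 + 0.26×7.53 = 3.032
Denominator: 1 + 0.199×11.2 + 0.106×11.1 + 0.26×7.37 = 6.322
R = 3.032/6.322 = 0.4796 J/s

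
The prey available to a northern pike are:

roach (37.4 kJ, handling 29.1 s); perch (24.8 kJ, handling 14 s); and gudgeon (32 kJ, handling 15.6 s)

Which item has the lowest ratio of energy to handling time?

Profitability E/h (kJ/s): roach = 37.4/29.1 = 1.29, perch = 24.8/14 = 1.77, gudgeon = 32/15.6 = 2.05.
Ranked: gudgeon > perch > roach.

roach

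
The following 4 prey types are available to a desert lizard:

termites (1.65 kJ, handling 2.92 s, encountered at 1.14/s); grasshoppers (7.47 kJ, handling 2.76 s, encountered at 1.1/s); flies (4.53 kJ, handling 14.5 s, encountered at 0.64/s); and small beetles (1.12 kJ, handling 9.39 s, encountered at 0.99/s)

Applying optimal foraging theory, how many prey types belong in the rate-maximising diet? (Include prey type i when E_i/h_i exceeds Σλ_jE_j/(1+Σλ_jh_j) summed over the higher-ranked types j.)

1

Rank by E/h (kJ/s): grasshoppers 2.71, termites 0.565, flies 0.312, small beetles 0.119. Include each in turn until the next type's E/h falls below the running intake rate.
Rate on top 1: 2.036. termites: 0.565 < 2.036 → exclude; stop.
Optimal diet: grasshoppers — 1 of 4 types.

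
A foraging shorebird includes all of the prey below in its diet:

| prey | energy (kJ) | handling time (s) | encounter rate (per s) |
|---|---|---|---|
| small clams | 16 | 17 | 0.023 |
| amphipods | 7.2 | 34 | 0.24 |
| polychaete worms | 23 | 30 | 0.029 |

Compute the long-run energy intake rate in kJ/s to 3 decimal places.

R = (0.023×16 + 0.24×7.2 + 0.029×23) / (1 + 0.023×17 + 0.24×34 + 0.029×30) = 2.763/10.42 = 0.2651 kJ/s.

0.265 kJ/s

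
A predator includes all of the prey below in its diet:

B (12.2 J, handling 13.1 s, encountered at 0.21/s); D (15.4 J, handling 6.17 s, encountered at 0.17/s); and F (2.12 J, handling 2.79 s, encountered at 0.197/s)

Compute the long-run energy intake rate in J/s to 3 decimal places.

1.046 J/s

R = (0.21×12.2 + 0.17×15.4 + 0.197×2.12) / (1 + 0.21×13.1 + 0.17×6.17 + 0.197×2.79) = 5.598/5.35 = 1.046 J/s.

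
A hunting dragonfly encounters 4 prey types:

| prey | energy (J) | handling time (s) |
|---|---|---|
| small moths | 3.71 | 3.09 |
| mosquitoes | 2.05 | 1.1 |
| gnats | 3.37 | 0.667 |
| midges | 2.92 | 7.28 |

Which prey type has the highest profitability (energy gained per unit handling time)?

In descending order of E/h:
gnats: 3.37/0.667 = 5.05 J/s
mosquitoes: 2.05/1.1 = 1.86 J/s
small moths: 3.71/3.09 = 1.2 J/s
midges: 2.92/7.28 = 0.401 J/s

gnats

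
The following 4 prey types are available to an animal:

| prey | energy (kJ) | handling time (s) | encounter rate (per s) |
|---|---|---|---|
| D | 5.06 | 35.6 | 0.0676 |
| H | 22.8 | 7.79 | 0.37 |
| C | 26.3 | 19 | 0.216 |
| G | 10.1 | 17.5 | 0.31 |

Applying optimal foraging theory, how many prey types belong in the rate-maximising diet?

1

Profitabilities (E/h, kJ/s): H 2.93, C 1.38, G 0.577, D 0.142. Add prey in this order while the next type's profitability exceeds the intake rate on those already taken.
Rate on top 1: 2.173. C: 1.38 < 2.173 → exclude; stop.
Optimal diet: H — 1 of 4 types.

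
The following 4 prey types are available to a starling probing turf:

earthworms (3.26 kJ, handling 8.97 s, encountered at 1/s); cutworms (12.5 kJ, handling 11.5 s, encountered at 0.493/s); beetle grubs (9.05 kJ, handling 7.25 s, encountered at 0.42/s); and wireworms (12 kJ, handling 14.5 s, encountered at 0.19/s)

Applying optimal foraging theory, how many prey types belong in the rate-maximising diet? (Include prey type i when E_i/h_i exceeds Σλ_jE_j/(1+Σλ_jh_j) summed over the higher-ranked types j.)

2

Rank by E/h (kJ/s): beetle grubs 1.25, cutworms 1.09, wireworms 0.828, earthworms 0.363. Include each in turn until the next type's E/h falls below the running intake rate.
Rate on top 1: 0.9397. cutworms: 1.09 > 0.9397 → include.
Rate on top 2: 1.026. wireworms: 0.828 < 1.026 → exclude; stop.
Optimal diet: beetle grubs, cutworms — 2 of 4 types.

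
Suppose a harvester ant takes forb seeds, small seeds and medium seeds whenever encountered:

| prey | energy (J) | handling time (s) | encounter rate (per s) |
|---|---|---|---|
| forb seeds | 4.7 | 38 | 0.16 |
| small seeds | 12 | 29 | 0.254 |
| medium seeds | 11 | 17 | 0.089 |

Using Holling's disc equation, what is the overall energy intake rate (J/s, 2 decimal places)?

R = (0.16×4.7 + 0.254×12 + 0.089×11) / (1 + 0.16×38 + 0.254×29 + 0.089×17) = 4.779/15.96 = 0.2995 J/s.

0.30 J/s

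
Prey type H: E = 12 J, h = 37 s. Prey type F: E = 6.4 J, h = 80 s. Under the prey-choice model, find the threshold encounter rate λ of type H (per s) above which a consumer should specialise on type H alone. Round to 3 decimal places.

Drop type F once their profitability E₂/h₂ falls below the rate achievable on type H alone: E₂/h₂ = λE₁/(1 + λh₁).
Solve for λ: λE₁h₂ = E₂(1 + λh₁) → λ(E₁h₂ − E₂h₁) = E₂ → λ = E₂/(E₁h₂ − E₂h₁).
λ = 6.4/(12×80 − 6.4×37) = 6.4/723.2 = 0.00885 per s.

0.009 per s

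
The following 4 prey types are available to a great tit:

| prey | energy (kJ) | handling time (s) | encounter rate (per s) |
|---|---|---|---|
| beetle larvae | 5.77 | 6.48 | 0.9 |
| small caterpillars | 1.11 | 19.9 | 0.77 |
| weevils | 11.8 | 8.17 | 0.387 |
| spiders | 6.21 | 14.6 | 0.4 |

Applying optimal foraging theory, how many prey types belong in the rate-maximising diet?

Rank by E/h (kJ/s): weevils 1.44, beetle larvae 0.89, spiders 0.425, small caterpillars 0.0558. Include each in turn until the next type's E/h falls below the running intake rate.
Rate on top 1: 1.097. beetle larvae: 0.89 < 1.097 → exclude; stop.
Optimal diet: weevils — 1 of 4 types.

1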